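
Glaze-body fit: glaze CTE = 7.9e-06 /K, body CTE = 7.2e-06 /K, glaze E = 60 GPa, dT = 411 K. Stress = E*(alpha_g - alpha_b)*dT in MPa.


Stress = 60*1000*(7.9e-06 - 7.2e-06)*411 = 17.3 MPa

17.3


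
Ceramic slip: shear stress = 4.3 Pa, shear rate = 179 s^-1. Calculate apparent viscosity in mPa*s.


eta = tau/gamma * 1000 = 4.3/179 * 1000 = 24.0 mPa*s

24.0


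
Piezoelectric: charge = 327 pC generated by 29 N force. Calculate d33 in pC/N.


d33 = 327 / 29 = 11.3 pC/N

11.3


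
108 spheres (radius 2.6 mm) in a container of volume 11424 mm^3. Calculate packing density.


V_sphere = 4/3*pi*2.6^3 = 73.6222 mm^3
Total V = 108*73.6222 = 7951.1976 mm^3
PD = 7951.1976 / 11424 = 0.696

0.696


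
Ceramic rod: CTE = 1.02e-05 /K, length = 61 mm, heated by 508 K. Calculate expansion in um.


dL = 1.02e-05 * 61 * 508 * 1000 = 316.078 um

316.078


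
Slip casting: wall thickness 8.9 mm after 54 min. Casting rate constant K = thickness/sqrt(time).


K = 8.9 / sqrt(54) = 8.9 / 7.3485 = 1.211 mm/min^0.5

1.211


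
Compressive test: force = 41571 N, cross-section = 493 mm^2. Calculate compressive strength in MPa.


CS = 41571 / 493 = 84.3 MPa

84.3


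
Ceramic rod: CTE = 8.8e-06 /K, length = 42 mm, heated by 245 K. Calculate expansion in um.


dL = 8.8e-06 * 42 * 245 * 1000 = 90.552 um

90.552


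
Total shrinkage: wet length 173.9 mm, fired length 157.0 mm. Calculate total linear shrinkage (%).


TS = (173.9 - 157.0) / 173.9 * 100 = 9.72%

9.72


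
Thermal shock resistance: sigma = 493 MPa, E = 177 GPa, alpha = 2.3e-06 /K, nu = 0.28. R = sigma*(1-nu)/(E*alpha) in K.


R = 493*(1-0.28)/(177*1000*2.3e-06) = 872 K

872


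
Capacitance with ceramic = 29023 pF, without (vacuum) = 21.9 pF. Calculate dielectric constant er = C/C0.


er = 29023 / 21.9 = 1325.25

1325.25


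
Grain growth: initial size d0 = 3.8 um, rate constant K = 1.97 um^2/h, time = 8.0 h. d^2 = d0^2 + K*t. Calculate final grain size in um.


d^2 = 3.8^2 + 1.97*8.0 = 30.2
d = sqrt(30.2) = 5.5 um

5.5


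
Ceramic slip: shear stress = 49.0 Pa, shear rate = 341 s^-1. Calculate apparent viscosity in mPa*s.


eta = tau/gamma * 1000 = 49.0/341 * 1000 = 143.7 mPa*s

143.7


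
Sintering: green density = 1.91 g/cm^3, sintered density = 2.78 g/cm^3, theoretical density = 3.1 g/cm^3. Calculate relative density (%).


Relative = 2.78 / 3.1 * 100 = 89.7%

89.7


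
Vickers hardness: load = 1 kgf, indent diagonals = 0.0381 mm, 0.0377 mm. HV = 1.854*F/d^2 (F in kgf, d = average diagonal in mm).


d_avg = (0.0381+0.0377)/2 = 0.0379 mm
HV = 1.854*1/0.0379^2 = 1291

1291


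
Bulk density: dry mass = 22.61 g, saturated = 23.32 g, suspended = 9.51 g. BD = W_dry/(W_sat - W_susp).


BD = 22.61 / (23.32 - 9.51) = 22.61 / 13.81 = 1.637 g/cm^3

1.637


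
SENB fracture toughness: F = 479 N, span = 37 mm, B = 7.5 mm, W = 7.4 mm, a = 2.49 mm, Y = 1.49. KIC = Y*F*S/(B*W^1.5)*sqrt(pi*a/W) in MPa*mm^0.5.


KIC = 1.49*479*37/(7.5*7.4^1.5)*sqrt(pi*2.49/7.4) = 179.83

179.83


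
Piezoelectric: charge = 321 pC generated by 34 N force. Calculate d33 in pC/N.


d33 = 321 / 34 = 9.4 pC/N

9.4


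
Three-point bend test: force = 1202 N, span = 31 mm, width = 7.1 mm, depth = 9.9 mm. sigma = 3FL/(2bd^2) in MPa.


sigma = 3*1202*31/(2*7.1*9.9^2) = 80.3 MPa

80.3


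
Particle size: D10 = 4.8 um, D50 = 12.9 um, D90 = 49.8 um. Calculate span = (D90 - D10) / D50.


Span = (49.8 - 4.8) / 12.9 = 45.0 / 12.9 = 3.488

3.488


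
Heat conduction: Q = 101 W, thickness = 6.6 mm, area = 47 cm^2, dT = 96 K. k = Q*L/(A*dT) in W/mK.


k = 101*6.6/1000/(47/10000*96) = 1.48 W/mK

1.48


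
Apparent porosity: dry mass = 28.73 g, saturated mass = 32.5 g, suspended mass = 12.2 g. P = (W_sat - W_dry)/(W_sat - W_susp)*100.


P = (32.5 - 28.73) / (32.5 - 12.2) * 100 = 3.77 / 20.3 * 100 = 18.6%

18.6


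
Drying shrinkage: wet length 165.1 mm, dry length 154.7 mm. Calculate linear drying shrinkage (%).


DS = (165.1 - 154.7) / 165.1 * 100 = 6.3%

6.3


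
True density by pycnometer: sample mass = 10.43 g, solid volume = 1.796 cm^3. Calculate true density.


TD = 10.43 / 1.796 = 5.807 g/cm^3

5.807


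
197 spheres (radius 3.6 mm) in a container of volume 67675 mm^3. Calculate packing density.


V_sphere = 4/3*pi*3.6^3 = 195.4322 mm^3
Total V = 197*195.4322 = 38500.1434 mm^3
PD = 38500.1434 / 67675 = 0.569

0.569


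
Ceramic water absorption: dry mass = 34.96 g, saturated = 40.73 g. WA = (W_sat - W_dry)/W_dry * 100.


WA = (40.73 - 34.96) / 34.96 * 100 = 16.5%

16.5


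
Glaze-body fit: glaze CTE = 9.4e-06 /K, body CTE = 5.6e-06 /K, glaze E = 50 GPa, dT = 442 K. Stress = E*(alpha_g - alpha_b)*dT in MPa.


Stress = 50*1000*(9.4e-06 - 5.6e-06)*442 = 84.0 MPa

84.0


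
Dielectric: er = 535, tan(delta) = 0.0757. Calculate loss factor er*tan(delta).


Loss = 535 * 0.0757 = 40.5

40.5


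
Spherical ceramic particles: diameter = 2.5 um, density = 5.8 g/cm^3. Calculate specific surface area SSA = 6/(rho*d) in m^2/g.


SSA = 6 / (5.8 * 2.5) = 0.414 m^2/g

0.414


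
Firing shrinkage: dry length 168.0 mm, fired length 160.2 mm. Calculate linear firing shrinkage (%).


FS = (168.0 - 160.2) / 168.0 * 100 = 4.64%

4.64


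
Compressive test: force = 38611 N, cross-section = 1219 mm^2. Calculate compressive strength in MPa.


CS = 38611 / 1219 = 31.7 MPa

31.7


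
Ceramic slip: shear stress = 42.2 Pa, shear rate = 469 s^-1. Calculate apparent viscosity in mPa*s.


eta = tau/gamma * 1000 = 42.2/469 * 1000 = 90.0 mPa*s

90.0


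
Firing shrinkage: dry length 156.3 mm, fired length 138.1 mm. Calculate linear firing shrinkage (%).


FS = (156.3 - 138.1) / 156.3 * 100 = 11.64%

11.64


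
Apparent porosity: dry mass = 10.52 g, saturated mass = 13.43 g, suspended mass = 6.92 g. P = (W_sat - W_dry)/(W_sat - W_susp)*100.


P = (13.43 - 10.52) / (13.43 - 6.92) * 100 = 2.91 / 6.51 * 100 = 44.7%

44.7


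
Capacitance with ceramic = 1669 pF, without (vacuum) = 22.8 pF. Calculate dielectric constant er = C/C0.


er = 1669 / 22.8 = 73.2

73.2


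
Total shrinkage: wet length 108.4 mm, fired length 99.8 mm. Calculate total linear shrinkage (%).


TS = (108.4 - 99.8) / 108.4 * 100 = 7.93%

7.93


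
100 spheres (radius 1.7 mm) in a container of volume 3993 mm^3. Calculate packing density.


V_sphere = 4/3*pi*1.7^3 = 20.5795 mm^3
Total V = 100*20.5795 = 2057.95 mm^3
PD = 2057.95 / 3993 = 0.515

0.515


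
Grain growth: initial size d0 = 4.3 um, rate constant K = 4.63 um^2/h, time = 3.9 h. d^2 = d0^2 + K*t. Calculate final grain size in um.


d^2 = 4.3^2 + 4.63*3.9 = 36.547
d = sqrt(36.547) = 6.05 um

6.05


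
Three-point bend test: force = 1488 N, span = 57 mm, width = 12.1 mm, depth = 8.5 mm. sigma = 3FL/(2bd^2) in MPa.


sigma = 3*1488*57/(2*12.1*8.5^2) = 145.5 MPa

145.5


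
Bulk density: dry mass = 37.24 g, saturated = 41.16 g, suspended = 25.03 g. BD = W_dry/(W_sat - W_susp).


BD = 37.24 / (41.16 - 25.03) = 37.24 / 16.13 = 2.309 g/cm^3

2.309


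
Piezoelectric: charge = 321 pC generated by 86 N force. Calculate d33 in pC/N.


d33 = 321 / 86 = 3.7 pC/N

3.7


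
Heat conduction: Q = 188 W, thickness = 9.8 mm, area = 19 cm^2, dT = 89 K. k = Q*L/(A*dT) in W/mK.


k = 188*9.8/1000/(19/10000*89) = 10.9 W/mK

10.9


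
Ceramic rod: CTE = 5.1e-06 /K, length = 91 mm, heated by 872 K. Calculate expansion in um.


dL = 5.1e-06 * 91 * 872 * 1000 = 404.695 um

404.695


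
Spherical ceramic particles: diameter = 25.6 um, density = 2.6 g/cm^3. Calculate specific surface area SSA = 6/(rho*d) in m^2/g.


SSA = 6 / (2.6 * 25.6) = 0.09 m^2/g

0.09


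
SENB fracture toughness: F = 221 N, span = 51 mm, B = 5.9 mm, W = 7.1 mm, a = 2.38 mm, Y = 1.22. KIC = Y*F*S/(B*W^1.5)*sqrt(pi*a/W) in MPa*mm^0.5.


KIC = 1.22*221*51/(5.9*7.1^1.5)*sqrt(pi*2.38/7.1) = 126.42

126.42


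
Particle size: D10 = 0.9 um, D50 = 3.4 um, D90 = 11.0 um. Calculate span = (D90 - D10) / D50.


Span = (11.0 - 0.9) / 3.4 = 10.1 / 3.4 = 2.971

2.971


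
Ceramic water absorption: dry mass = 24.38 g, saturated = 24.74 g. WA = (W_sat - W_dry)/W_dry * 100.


WA = (24.74 - 24.38) / 24.38 * 100 = 1.48%

1.48


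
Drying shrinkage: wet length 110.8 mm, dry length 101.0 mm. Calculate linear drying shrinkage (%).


DS = (110.8 - 101.0) / 110.8 * 100 = 8.84%

8.84


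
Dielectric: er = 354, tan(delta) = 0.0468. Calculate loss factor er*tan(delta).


Loss = 354 * 0.0468 = 16.567

16.567


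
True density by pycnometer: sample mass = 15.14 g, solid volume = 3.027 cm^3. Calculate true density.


TD = 15.14 / 3.027 = 5.002 g/cm^3

5.002


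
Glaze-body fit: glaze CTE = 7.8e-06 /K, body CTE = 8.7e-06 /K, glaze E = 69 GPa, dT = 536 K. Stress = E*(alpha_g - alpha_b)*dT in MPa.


Stress = 69*1000*(7.8e-06 - 8.7e-06)*536 = -33.3 MPa

-33.3


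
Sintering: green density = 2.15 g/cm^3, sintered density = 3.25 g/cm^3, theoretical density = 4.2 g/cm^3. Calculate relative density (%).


Relative = 3.25 / 4.2 * 100 = 77.4%

77.4


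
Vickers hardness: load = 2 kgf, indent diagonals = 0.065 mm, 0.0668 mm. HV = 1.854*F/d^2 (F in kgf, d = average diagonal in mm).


d_avg = (0.065+0.0668)/2 = 0.0659 mm
HV = 1.854*2/0.0659^2 = 854

854


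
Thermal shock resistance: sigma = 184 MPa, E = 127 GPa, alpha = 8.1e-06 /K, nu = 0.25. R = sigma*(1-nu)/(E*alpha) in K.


R = 184*(1-0.25)/(127*1000*8.1e-06) = 134 K

134


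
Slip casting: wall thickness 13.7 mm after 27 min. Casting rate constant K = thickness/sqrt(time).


K = 13.7 / sqrt(27) = 13.7 / 5.1962 = 2.637 mm/min^0.5

2.637


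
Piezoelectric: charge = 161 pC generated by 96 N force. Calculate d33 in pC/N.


d33 = 161 / 96 = 1.7 pC/N

1.7


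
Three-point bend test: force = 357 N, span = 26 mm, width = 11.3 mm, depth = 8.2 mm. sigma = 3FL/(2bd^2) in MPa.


sigma = 3*357*26/(2*11.3*8.2^2) = 18.3 MPa

18.3


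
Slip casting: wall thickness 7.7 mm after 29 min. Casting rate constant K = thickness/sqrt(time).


K = 7.7 / sqrt(29) = 7.7 / 5.3852 = 1.43 mm/min^0.5

1.43


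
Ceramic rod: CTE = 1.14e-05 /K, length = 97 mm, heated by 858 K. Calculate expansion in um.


dL = 1.14e-05 * 97 * 858 * 1000 = 948.776 um

948.776


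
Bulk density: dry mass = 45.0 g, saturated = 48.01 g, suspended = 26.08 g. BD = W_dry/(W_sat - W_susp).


BD = 45.0 / (48.01 - 26.08) = 45.0 / 21.93 = 2.052 g/cm^3

2.052


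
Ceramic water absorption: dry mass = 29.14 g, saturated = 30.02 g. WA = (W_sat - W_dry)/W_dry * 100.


WA = (30.02 - 29.14) / 29.14 * 100 = 3.02%

3.02


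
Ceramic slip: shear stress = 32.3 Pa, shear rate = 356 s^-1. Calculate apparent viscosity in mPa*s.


eta = tau/gamma * 1000 = 32.3/356 * 1000 = 90.7 mPa*s

90.7


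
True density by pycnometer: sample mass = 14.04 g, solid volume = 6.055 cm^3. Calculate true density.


TD = 14.04 / 6.055 = 2.319 g/cm^3

2.319


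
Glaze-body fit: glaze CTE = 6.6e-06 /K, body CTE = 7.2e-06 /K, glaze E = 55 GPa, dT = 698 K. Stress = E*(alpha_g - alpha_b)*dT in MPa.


Stress = 55*1000*(6.6e-06 - 7.2e-06)*698 = -23.0 MPa

-23.0


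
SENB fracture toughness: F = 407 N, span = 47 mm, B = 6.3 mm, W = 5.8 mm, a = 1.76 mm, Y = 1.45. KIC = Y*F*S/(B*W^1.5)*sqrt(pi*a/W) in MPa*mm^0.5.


KIC = 1.45*407*47/(6.3*5.8^1.5)*sqrt(pi*1.76/5.8) = 307.75

307.75


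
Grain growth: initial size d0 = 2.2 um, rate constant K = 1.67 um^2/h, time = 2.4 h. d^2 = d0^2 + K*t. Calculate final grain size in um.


d^2 = 2.2^2 + 1.67*2.4 = 8.848
d = sqrt(8.848) = 2.97 um

2.97


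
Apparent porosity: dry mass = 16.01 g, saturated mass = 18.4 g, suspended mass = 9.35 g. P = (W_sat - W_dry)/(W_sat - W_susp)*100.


P = (18.4 - 16.01) / (18.4 - 9.35) * 100 = 2.39 / 9.05 * 100 = 26.4%

26.4


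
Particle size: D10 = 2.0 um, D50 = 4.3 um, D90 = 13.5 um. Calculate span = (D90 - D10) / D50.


Span = (13.5 - 2.0) / 4.3 = 11.5 / 4.3 = 2.674

2.674


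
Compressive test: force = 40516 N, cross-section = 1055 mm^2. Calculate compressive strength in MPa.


CS = 40516 / 1055 = 38.4 MPa

38.4


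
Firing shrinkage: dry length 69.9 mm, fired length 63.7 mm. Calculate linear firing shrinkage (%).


FS = (69.9 - 63.7) / 69.9 * 100 = 8.87%

8.87


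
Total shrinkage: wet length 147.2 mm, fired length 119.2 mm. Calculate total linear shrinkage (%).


TS = (147.2 - 119.2) / 147.2 * 100 = 19.02%

19.02


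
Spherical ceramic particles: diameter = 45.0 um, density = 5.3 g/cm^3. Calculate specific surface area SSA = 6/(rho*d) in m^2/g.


SSA = 6 / (5.3 * 45.0) = 0.025 m^2/g

0.025


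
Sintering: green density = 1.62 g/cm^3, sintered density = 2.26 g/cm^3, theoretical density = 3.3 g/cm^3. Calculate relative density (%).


Relative = 2.26 / 3.3 * 100 = 68.5%

68.5


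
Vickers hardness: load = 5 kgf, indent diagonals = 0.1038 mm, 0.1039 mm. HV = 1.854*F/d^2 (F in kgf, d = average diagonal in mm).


d_avg = (0.1038+0.1039)/2 = 0.10385 mm
HV = 1.854*5/0.10385^2 = 860

860


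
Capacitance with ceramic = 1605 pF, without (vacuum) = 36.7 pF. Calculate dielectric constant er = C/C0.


er = 1605 / 36.7 = 43.73

43.73


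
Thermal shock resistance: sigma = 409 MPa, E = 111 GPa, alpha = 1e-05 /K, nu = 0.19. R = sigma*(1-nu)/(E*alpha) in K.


R = 409*(1-0.19)/(111*1000*1e-05) = 298 K

298


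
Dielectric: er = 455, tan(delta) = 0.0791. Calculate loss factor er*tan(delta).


Loss = 455 * 0.0791 = 35.991

35.991


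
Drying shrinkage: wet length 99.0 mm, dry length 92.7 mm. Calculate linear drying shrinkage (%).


DS = (99.0 - 92.7) / 99.0 * 100 = 6.36%

6.36


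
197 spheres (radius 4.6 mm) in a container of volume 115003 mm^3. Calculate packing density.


V_sphere = 4/3*pi*4.6^3 = 407.7201 mm^3
Total V = 197*407.7201 = 80320.8597 mm^3
PD = 80320.8597 / 115003 = 0.698

0.698


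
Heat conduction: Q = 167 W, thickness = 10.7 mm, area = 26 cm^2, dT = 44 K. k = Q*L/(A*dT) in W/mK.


k = 167*10.7/1000/(26/10000*44) = 15.62 W/mK

15.62


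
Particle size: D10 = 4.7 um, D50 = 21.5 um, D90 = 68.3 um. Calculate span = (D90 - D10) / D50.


Span = (68.3 - 4.7) / 21.5 = 63.6 / 21.5 = 2.958

2.958


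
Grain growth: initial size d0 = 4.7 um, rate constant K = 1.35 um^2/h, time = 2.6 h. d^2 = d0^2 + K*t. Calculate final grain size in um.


d^2 = 4.7^2 + 1.35*2.6 = 25.6
d = sqrt(25.6) = 5.06 um

5.06


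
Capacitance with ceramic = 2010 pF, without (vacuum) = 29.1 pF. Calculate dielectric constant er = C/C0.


er = 2010 / 29.1 = 69.07

69.07


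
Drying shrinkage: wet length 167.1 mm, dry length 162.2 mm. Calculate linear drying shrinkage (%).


DS = (167.1 - 162.2) / 167.1 * 100 = 2.93%

2.93


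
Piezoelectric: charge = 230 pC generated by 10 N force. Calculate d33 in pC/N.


d33 = 230 / 10 = 23.0 pC/N

23.0


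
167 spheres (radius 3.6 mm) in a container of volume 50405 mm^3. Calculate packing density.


V_sphere = 4/3*pi*3.6^3 = 195.4322 mm^3
Total V = 167*195.4322 = 32637.1774 mm^3
PD = 32637.1774 / 50405 = 0.647

0.647


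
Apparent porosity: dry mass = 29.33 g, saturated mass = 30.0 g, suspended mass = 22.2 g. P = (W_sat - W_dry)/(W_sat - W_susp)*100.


P = (30.0 - 29.33) / (30.0 - 22.2) * 100 = 0.67 / 7.8 * 100 = 8.6%

8.6


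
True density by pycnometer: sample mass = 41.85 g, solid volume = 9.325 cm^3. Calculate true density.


TD = 41.85 / 9.325 = 4.488 g/cm^3

4.488


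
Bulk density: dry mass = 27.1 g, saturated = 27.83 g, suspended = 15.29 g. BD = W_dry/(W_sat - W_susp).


BD = 27.1 / (27.83 - 15.29) = 27.1 / 12.54 = 2.161 g/cm^3

2.161


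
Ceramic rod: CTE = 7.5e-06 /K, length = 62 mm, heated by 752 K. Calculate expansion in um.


dL = 7.5e-06 * 62 * 752 * 1000 = 349.68 um

349.68


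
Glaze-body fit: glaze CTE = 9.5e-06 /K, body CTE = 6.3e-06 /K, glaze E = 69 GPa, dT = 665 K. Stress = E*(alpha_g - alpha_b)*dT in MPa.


Stress = 69*1000*(9.5e-06 - 6.3e-06)*665 = 146.8 MPa

146.8


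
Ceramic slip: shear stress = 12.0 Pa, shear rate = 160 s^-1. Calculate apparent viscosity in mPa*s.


eta = tau/gamma * 1000 = 12.0/160 * 1000 = 75.0 mPa*s

75.0


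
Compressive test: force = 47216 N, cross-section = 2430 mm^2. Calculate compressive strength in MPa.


CS = 47216 / 2430 = 19.4 MPa

19.4


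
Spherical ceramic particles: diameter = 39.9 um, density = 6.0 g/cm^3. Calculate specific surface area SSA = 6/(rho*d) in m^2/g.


SSA = 6 / (6.0 * 39.9) = 0.025 m^2/g

0.025


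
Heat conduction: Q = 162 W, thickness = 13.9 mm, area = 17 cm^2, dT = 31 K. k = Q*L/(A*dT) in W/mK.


k = 162*13.9/1000/(17/10000*31) = 42.73 W/mK

42.73


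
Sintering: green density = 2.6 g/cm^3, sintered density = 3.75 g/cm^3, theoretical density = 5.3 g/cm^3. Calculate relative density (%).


Relative = 3.75 / 5.3 * 100 = 70.8%

70.8


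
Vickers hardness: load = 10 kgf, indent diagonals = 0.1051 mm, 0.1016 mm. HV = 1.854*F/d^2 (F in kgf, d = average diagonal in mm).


d_avg = (0.1051+0.1016)/2 = 0.10335 mm
HV = 1.854*10/0.10335^2 = 1736

1736


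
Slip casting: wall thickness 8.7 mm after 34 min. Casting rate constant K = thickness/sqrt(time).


K = 8.7 / sqrt(34) = 8.7 / 5.831 = 1.492 mm/min^0.5

1.492


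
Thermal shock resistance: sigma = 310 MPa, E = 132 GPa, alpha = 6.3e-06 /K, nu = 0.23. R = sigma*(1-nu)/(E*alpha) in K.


R = 310*(1-0.23)/(132*1000*6.3e-06) = 287 K

287


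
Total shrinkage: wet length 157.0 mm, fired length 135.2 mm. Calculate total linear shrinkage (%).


TS = (157.0 - 135.2) / 157.0 * 100 = 13.89%

13.89


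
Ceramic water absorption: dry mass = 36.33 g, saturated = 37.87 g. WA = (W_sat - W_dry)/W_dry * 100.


WA = (37.87 - 36.33) / 36.33 * 100 = 4.24%

4.24


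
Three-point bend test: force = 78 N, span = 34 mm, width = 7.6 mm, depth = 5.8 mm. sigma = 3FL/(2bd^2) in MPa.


sigma = 3*78*34/(2*7.6*5.8^2) = 15.6 MPa

15.6


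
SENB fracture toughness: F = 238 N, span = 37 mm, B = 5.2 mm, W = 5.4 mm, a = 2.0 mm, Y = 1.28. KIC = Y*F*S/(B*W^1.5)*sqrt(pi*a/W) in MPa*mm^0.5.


KIC = 1.28*238*37/(5.2*5.4^1.5)*sqrt(pi*2.0/5.4) = 186.33

186.33


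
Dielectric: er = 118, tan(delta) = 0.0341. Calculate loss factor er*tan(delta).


Loss = 118 * 0.0341 = 4.024

4.024


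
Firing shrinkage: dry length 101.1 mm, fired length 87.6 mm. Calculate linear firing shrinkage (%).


FS = (101.1 - 87.6) / 101.1 * 100 = 13.35%

13.35


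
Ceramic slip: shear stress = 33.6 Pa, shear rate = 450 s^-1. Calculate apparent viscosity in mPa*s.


eta = tau/gamma * 1000 = 33.6/450 * 1000 = 74.7 mPa*s

74.7


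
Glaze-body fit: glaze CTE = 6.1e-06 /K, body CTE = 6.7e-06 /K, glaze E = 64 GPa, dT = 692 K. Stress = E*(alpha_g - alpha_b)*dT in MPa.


Stress = 64*1000*(6.1e-06 - 6.7e-06)*692 = -26.6 MPa

-26.6


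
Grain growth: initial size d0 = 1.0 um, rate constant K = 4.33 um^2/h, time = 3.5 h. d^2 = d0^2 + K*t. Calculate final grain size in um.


d^2 = 1.0^2 + 4.33*3.5 = 16.155
d = sqrt(16.155) = 4.02 um

4.02


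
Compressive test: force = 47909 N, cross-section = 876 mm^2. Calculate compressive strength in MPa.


CS = 47909 / 876 = 54.7 MPa

54.7


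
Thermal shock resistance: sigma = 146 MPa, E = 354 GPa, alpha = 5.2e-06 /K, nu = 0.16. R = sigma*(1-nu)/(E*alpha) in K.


R = 146*(1-0.16)/(354*1000*5.2e-06) = 67 K

67


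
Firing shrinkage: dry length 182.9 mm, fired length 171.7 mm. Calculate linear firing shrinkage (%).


FS = (182.9 - 171.7) / 182.9 * 100 = 6.12%

6.12


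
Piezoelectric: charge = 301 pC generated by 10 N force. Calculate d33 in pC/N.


d33 = 301 / 10 = 30.1 pC/N

30.1


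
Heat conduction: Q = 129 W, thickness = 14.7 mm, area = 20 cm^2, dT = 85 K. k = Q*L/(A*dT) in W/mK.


k = 129*14.7/1000/(20/10000*85) = 11.15 W/mK

11.15


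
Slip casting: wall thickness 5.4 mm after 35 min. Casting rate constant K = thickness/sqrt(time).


K = 5.4 / sqrt(35) = 5.4 / 5.9161 = 0.913 mm/min^0.5

0.913


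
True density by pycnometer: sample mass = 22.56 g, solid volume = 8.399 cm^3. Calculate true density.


TD = 22.56 / 8.399 = 2.686 g/cm^3

2.686


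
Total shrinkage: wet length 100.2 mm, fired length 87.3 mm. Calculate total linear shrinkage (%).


TS = (100.2 - 87.3) / 100.2 * 100 = 12.87%

12.87


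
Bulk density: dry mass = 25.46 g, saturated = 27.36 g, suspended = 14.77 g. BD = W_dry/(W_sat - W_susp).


BD = 25.46 / (27.36 - 14.77) = 25.46 / 12.59 = 2.022 g/cm^3

2.022


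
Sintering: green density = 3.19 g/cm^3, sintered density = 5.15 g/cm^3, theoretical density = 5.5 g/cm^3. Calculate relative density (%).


Relative = 5.15 / 5.5 * 100 = 93.6%

93.6


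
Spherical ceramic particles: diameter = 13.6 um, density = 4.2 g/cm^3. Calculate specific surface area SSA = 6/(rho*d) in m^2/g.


SSA = 6 / (4.2 * 13.6) = 0.105 m^2/g

0.105


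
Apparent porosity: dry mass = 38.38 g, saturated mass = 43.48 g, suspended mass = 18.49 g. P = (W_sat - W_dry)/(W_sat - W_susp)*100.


P = (43.48 - 38.38) / (43.48 - 18.49) * 100 = 5.1 / 24.99 * 100 = 20.4%

20.4


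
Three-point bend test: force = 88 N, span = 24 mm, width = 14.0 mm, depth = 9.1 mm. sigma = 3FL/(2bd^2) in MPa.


sigma = 3*88*24/(2*14.0*9.1^2) = 2.7 MPa

2.7


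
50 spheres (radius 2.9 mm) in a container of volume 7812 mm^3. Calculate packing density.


V_sphere = 4/3*pi*2.9^3 = 102.1604 mm^3
Total V = 50*102.1604 = 5108.02 mm^3
PD = 5108.02 / 7812 = 0.654

0.654


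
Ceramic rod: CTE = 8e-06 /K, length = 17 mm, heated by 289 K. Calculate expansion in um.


dL = 8e-06 * 17 * 289 * 1000 = 39.304 um

39.304


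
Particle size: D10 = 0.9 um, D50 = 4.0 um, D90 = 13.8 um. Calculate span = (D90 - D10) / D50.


Span = (13.8 - 0.9) / 4.0 = 12.9 / 4.0 = 3.225

3.225


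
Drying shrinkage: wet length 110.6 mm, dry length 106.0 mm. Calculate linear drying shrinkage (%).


DS = (110.6 - 106.0) / 110.6 * 100 = 4.16%

4.16


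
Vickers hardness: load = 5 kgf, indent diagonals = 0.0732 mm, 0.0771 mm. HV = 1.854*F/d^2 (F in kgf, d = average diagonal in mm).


d_avg = (0.0732+0.0771)/2 = 0.07515 mm
HV = 1.854*5/0.07515^2 = 1641

1641


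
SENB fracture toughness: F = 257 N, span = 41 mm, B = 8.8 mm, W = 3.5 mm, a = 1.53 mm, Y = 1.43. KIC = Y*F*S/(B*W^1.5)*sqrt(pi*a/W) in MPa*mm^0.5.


KIC = 1.43*257*41/(8.8*3.5^1.5)*sqrt(pi*1.53/3.5) = 306.45

306.45


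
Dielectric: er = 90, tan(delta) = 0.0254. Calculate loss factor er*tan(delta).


Loss = 90 * 0.0254 = 2.286

2.286


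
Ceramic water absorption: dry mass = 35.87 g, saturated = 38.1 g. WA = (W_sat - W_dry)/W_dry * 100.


WA = (38.1 - 35.87) / 35.87 * 100 = 6.22%

6.22


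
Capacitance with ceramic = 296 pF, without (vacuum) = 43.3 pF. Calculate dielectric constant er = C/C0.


er = 296 / 43.3 = 6.84

6.84


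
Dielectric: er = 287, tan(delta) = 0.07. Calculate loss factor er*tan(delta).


Loss = 287 * 0.07 = 20.09

20.09


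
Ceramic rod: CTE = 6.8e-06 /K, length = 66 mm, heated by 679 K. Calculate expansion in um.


dL = 6.8e-06 * 66 * 679 * 1000 = 304.735 um

304.735


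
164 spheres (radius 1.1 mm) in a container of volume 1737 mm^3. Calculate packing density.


V_sphere = 4/3*pi*1.1^3 = 5.5753 mm^3
Total V = 164*5.5753 = 914.3492 mm^3
PD = 914.3492 / 1737 = 0.526

0.526


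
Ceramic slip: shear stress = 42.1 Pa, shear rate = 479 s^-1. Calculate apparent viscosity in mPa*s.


eta = tau/gamma * 1000 = 42.1/479 * 1000 = 87.9 mPa*s

87.9


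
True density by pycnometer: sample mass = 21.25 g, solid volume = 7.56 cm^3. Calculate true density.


TD = 21.25 / 7.56 = 2.811 g/cm^3

2.811


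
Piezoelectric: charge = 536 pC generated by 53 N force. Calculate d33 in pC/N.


d33 = 536 / 53 = 10.1 pC/N

10.1


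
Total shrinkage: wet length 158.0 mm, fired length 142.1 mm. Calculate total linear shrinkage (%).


TS = (158.0 - 142.1) / 158.0 * 100 = 10.06%

10.06


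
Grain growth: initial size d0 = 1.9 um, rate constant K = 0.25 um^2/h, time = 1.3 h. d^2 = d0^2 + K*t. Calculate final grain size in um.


d^2 = 1.9^2 + 0.25*1.3 = 3.935
d = sqrt(3.935) = 1.98 um

1.98


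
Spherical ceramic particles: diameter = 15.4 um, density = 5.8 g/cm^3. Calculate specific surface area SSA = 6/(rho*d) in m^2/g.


SSA = 6 / (5.8 * 15.4) = 0.067 m^2/g

0.067


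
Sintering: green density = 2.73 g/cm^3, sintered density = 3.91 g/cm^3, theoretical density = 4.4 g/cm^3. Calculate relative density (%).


Relative = 3.91 / 4.4 * 100 = 88.9%

88.9


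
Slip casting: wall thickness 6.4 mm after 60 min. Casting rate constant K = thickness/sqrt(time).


K = 6.4 / sqrt(60) = 6.4 / 7.746 = 0.826 mm/min^0.5

0.826


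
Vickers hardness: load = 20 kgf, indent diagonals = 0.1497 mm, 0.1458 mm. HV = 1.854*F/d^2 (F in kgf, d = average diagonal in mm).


d_avg = (0.1497+0.1458)/2 = 0.14775 mm
HV = 1.854*20/0.14775^2 = 1699

1699


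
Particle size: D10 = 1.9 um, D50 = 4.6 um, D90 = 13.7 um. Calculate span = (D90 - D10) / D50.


Span = (13.7 - 1.9) / 4.6 = 11.8 / 4.6 = 2.565

2.565


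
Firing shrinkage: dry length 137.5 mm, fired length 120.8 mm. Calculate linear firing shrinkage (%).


FS = (137.5 - 120.8) / 137.5 * 100 = 12.15%

12.15


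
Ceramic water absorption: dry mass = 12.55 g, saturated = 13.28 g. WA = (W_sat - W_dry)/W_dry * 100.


WA = (13.28 - 12.55) / 12.55 * 100 = 5.82%

5.82


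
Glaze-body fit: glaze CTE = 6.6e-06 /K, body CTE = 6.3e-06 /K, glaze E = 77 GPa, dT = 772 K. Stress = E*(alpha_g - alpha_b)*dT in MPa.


Stress = 77*1000*(6.6e-06 - 6.3e-06)*772 = 17.8 MPa

17.8


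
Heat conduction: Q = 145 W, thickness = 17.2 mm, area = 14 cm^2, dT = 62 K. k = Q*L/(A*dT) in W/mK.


k = 145*17.2/1000/(14/10000*62) = 28.73 W/mK

28.73


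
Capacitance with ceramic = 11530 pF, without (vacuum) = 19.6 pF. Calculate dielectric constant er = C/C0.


er = 11530 / 19.6 = 588.27

588.27


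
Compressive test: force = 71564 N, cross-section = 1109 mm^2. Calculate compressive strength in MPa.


CS = 71564 / 1109 = 64.5 MPa

64.5


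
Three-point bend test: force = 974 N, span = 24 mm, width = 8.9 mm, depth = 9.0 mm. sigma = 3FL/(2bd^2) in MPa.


sigma = 3*974*24/(2*8.9*9.0^2) = 48.6 MPa

48.6


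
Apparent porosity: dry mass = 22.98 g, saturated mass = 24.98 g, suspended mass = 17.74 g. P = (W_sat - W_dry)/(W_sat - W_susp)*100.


P = (24.98 - 22.98) / (24.98 - 17.74) * 100 = 2.0 / 7.24 * 100 = 27.6%

27.6


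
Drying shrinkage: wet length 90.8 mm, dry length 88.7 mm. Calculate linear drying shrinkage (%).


DS = (90.8 - 88.7) / 90.8 * 100 = 2.31%

2.31


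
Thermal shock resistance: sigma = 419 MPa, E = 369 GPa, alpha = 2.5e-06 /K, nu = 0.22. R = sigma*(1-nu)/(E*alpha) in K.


R = 419*(1-0.22)/(369*1000*2.5e-06) = 354 K

354


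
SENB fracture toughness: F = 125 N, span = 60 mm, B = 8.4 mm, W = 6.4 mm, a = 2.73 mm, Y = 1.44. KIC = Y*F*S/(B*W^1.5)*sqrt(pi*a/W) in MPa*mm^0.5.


KIC = 1.44*125*60/(8.4*6.4^1.5)*sqrt(pi*2.73/6.4) = 91.93

91.93


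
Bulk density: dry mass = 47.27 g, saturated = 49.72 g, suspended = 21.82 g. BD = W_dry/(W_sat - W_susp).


BD = 47.27 / (49.72 - 21.82) = 47.27 / 27.9 = 1.694 g/cm^3

1.694


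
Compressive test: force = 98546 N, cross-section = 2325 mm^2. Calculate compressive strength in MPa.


CS = 98546 / 2325 = 42.4 MPa

42.4


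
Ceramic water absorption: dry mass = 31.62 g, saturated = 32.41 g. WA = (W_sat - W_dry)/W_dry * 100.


WA = (32.41 - 31.62) / 31.62 * 100 = 2.5%

2.5


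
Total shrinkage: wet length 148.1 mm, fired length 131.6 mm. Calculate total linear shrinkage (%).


TS = (148.1 - 131.6) / 148.1 * 100 = 11.14%

11.14


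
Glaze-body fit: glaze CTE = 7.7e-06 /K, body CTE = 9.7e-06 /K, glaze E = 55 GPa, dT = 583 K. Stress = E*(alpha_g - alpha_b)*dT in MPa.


Stress = 55*1000*(7.7e-06 - 9.7e-06)*583 = -64.1 MPa

-64.1


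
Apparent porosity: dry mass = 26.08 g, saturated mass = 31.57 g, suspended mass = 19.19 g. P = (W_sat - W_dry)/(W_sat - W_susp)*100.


P = (31.57 - 26.08) / (31.57 - 19.19) * 100 = 5.49 / 12.38 * 100 = 44.3%

44.3


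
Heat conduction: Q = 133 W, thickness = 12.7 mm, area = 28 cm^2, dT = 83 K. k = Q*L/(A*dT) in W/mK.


k = 133*12.7/1000/(28/10000*83) = 7.27 W/mK

7.27


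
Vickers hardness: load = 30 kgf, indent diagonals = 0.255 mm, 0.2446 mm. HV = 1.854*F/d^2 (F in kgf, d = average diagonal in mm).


d_avg = (0.255+0.2446)/2 = 0.2498 mm
HV = 1.854*30/0.2498^2 = 891

891


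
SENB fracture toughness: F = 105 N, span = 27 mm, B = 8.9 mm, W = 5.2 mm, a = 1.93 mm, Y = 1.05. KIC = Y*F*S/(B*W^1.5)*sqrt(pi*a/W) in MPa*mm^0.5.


KIC = 1.05*105*27/(8.9*5.2^1.5)*sqrt(pi*1.93/5.2) = 30.46

30.46


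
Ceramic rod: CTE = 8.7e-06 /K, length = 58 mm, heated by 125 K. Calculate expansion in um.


dL = 8.7e-06 * 58 * 125 * 1000 = 63.075 um

63.075


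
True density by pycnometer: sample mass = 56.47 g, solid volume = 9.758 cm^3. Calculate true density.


TD = 56.47 / 9.758 = 5.787 g/cm^3

5.787


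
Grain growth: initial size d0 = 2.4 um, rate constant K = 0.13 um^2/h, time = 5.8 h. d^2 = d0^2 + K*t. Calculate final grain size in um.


d^2 = 2.4^2 + 0.13*5.8 = 6.514
d = sqrt(6.514) = 2.55 um

2.55


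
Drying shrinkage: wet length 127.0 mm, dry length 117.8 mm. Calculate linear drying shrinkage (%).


DS = (127.0 - 117.8) / 127.0 * 100 = 7.24%

7.24


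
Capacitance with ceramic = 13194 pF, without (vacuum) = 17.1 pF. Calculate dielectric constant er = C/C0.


er = 13194 / 17.1 = 771.58

771.58


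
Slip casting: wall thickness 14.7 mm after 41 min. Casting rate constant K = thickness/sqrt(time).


K = 14.7 / sqrt(41) = 14.7 / 6.4031 = 2.296 mm/min^0.5

2.296


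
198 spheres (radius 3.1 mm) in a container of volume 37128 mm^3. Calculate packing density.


V_sphere = 4/3*pi*3.1^3 = 124.7882 mm^3
Total V = 198*124.7882 = 24708.0636 mm^3
PD = 24708.0636 / 37128 = 0.665

0.665


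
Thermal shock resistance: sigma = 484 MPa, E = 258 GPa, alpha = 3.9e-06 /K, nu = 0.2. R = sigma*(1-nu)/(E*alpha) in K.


R = 484*(1-0.2)/(258*1000*3.9e-06) = 385 K

385


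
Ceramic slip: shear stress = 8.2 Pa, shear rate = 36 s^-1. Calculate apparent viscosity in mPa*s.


eta = tau/gamma * 1000 = 8.2/36 * 1000 = 227.8 mPa*s

227.8


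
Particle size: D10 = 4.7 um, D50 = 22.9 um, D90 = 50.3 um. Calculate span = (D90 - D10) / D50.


Span = (50.3 - 4.7) / 22.9 = 45.6 / 22.9 = 1.991

1.991


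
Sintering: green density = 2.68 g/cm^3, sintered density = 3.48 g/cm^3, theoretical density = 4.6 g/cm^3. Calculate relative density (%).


Relative = 3.48 / 4.6 * 100 = 75.7%

75.7


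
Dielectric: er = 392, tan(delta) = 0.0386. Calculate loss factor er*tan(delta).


Loss = 392 * 0.0386 = 15.131

15.131


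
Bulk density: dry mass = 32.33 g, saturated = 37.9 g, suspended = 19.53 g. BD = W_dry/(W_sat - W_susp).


BD = 32.33 / (37.9 - 19.53) = 32.33 / 18.37 = 1.76 g/cm^3

1.76


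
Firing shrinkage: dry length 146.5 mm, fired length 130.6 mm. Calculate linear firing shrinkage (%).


FS = (146.5 - 130.6) / 146.5 * 100 = 10.85%

10.85


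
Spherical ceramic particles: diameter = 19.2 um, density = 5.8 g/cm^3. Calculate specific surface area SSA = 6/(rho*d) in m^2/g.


SSA = 6 / (5.8 * 19.2) = 0.054 m^2/g

0.054


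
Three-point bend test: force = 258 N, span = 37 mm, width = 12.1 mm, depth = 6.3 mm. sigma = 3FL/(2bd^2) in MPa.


sigma = 3*258*37/(2*12.1*6.3^2) = 29.8 MPa

29.8


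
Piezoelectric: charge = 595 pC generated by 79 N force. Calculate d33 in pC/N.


d33 = 595 / 79 = 7.5 pC/N

7.5


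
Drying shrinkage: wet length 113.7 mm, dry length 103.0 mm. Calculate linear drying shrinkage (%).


DS = (113.7 - 103.0) / 113.7 * 100 = 9.41%

9.41


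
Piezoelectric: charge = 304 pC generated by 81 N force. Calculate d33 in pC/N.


d33 = 304 / 81 = 3.8 pC/N

3.8


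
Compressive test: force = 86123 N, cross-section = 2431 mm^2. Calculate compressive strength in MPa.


CS = 86123 / 2431 = 35.4 MPa

35.4


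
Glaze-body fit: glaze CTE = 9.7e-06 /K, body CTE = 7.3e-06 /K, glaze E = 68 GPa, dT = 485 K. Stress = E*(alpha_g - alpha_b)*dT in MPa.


Stress = 68*1000*(9.7e-06 - 7.3e-06)*485 = 79.2 MPa

79.2


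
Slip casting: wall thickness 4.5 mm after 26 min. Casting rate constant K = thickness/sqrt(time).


K = 4.5 / sqrt(26) = 4.5 / 5.099 = 0.883 mm/min^0.5

0.883


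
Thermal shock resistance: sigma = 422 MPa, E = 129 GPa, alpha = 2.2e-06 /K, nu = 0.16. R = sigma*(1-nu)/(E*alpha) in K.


R = 422*(1-0.16)/(129*1000*2.2e-06) = 1249 K

1249


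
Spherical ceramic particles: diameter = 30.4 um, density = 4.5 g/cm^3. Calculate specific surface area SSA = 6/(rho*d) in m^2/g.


SSA = 6 / (4.5 * 30.4) = 0.044 m^2/g

0.044


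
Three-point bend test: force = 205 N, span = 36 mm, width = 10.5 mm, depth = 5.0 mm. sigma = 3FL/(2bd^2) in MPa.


sigma = 3*205*36/(2*10.5*5.0^2) = 42.2 MPa

42.2


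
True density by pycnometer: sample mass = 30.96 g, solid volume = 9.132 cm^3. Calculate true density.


TD = 30.96 / 9.132 = 3.39 g/cm^3

3.39


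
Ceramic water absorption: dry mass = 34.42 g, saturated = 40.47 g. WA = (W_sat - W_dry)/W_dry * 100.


WA = (40.47 - 34.42) / 34.42 * 100 = 17.58%

17.58


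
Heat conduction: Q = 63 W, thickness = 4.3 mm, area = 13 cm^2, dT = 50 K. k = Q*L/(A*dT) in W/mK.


k = 63*4.3/1000/(13/10000*50) = 4.17 W/mK

4.17


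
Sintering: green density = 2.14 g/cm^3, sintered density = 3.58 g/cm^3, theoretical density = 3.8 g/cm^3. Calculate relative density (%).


Relative = 3.58 / 3.8 * 100 = 94.2%

94.2


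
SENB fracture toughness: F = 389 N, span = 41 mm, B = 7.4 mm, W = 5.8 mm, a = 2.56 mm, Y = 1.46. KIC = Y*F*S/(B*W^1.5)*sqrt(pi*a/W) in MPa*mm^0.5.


KIC = 1.46*389*41/(7.4*5.8^1.5)*sqrt(pi*2.56/5.8) = 265.27

265.27


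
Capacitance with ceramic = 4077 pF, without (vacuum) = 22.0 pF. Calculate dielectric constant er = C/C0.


er = 4077 / 22.0 = 185.32

185.32


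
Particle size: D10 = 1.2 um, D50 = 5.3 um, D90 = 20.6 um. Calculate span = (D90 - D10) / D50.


Span = (20.6 - 1.2) / 5.3 = 19.4 / 5.3 = 3.66

3.66


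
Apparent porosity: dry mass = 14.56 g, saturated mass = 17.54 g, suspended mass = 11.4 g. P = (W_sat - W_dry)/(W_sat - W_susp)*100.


P = (17.54 - 14.56) / (17.54 - 11.4) * 100 = 2.98 / 6.14 * 100 = 48.5%

48.5


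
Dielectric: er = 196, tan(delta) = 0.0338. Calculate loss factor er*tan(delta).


Loss = 196 * 0.0338 = 6.625

6.625


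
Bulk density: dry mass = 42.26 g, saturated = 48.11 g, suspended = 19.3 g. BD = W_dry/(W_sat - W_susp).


BD = 42.26 / (48.11 - 19.3) = 42.26 / 28.81 = 1.467 g/cm^3

1.467


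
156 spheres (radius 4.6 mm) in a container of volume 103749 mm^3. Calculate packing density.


V_sphere = 4/3*pi*4.6^3 = 407.7201 mm^3
Total V = 156*407.7201 = 63604.3356 mm^3
PD = 63604.3356 / 103749 = 0.613

0.613


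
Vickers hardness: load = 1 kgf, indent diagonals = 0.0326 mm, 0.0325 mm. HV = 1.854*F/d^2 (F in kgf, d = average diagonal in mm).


d_avg = (0.0326+0.0325)/2 = 0.03255 mm
HV = 1.854*1/0.03255^2 = 1750

1750


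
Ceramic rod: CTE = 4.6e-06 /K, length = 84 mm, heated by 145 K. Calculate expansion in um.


dL = 4.6e-06 * 84 * 145 * 1000 = 56.028 um

56.028


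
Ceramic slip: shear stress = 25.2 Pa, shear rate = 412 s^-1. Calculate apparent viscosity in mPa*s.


eta = tau/gamma * 1000 = 25.2/412 * 1000 = 61.2 mPa*s

61.2


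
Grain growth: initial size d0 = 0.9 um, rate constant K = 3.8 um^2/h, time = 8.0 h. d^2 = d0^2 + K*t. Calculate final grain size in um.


d^2 = 0.9^2 + 3.8*8.0 = 31.21
d = sqrt(31.21) = 5.59 um

5.59


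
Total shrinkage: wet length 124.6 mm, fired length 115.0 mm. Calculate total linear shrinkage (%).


TS = (124.6 - 115.0) / 124.6 * 100 = 7.7%

7.7


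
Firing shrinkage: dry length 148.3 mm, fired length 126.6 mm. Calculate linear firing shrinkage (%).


FS = (148.3 - 126.6) / 148.3 * 100 = 14.63%

14.63


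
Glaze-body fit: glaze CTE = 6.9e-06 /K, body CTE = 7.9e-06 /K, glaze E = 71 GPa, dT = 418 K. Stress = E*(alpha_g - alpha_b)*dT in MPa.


Stress = 71*1000*(6.9e-06 - 7.9e-06)*418 = -29.7 MPa

-29.7


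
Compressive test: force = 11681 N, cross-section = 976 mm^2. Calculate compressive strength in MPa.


CS = 11681 / 976 = 12.0 MPa

12.0


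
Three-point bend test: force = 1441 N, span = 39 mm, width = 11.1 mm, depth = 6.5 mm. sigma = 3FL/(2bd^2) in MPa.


sigma = 3*1441*39/(2*11.1*6.5^2) = 179.8 MPa

179.8


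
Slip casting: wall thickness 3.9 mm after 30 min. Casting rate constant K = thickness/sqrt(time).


K = 3.9 / sqrt(30) = 3.9 / 5.4772 = 0.712 mm/min^0.5

0.712


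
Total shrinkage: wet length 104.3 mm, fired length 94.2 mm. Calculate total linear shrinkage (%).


TS = (104.3 - 94.2) / 104.3 * 100 = 9.68%

9.68


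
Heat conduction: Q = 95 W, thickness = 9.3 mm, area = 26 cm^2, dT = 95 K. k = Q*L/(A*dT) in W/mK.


k = 95*9.3/1000/(26/10000*95) = 3.58 W/mK

3.58


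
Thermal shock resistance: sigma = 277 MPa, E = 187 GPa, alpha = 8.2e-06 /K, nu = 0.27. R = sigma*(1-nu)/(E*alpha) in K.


R = 277*(1-0.27)/(187*1000*8.2e-06) = 132 K

132


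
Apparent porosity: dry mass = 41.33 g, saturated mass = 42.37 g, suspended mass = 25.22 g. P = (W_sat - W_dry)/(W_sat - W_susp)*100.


P = (42.37 - 41.33) / (42.37 - 25.22) * 100 = 1.04 / 17.15 * 100 = 6.1%

6.1


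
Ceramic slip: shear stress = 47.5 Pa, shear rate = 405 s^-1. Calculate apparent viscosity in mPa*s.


eta = tau/gamma * 1000 = 47.5/405 * 1000 = 117.3 mPa*s

117.3


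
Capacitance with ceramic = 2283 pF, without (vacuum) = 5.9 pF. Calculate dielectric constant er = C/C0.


er = 2283 / 5.9 = 386.95

386.95


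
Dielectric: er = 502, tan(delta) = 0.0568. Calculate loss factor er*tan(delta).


Loss = 502 * 0.0568 = 28.514

28.514


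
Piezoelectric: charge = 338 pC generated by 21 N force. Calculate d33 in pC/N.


d33 = 338 / 21 = 16.1 pC/N

16.1


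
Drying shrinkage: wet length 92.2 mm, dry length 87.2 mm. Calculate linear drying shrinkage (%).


DS = (92.2 - 87.2) / 92.2 * 100 = 5.42%

5.42


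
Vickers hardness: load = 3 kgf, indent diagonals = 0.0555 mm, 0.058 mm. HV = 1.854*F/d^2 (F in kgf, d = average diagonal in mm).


d_avg = (0.0555+0.058)/2 = 0.05675 mm
HV = 1.854*3/0.05675^2 = 1727

1727


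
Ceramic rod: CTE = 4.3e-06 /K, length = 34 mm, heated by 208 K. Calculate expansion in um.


dL = 4.3e-06 * 34 * 208 * 1000 = 30.41 um

30.41


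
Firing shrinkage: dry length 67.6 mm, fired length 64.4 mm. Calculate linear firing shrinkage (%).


FS = (67.6 - 64.4) / 67.6 * 100 = 4.73%

4.73


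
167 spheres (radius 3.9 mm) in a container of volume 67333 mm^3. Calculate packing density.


V_sphere = 4/3*pi*3.9^3 = 248.4748 mm^3
Total V = 167*248.4748 = 41495.2916 mm^3
PD = 41495.2916 / 67333 = 0.616

0.616


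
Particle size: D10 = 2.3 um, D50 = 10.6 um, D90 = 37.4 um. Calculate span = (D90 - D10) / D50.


Span = (37.4 - 2.3) / 10.6 = 35.1 / 10.6 = 3.311

3.311


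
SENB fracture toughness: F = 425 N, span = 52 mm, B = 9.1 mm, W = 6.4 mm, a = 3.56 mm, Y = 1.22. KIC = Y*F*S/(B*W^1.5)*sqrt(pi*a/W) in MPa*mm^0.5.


KIC = 1.22*425*52/(9.1*6.4^1.5)*sqrt(pi*3.56/6.4) = 241.91

241.91
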